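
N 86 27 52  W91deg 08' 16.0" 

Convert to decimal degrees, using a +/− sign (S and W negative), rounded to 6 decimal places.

86.464444, -91.137778

Latitude: 27′ + 52″ = 27.86667′; 86 + 27.86667/60 = 86.4644444
N → positive
λ: 91° + 8/60 + 16/3600 = 91 + 0.133333 + 0.004444 = 91.1377778
W ⇒ negate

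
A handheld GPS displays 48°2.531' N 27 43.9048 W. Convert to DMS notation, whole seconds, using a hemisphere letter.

Latitude: fractional minutes 0.53100 × 60 = 31.86″
λ: fractional minutes 0.90480 × 60 = 54.29″

48°02′32″ N, 27°43′54″ W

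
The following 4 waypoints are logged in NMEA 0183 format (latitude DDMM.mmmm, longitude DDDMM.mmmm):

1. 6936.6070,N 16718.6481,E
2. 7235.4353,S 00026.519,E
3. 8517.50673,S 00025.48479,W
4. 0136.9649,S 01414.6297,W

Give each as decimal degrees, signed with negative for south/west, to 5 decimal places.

Point 1:
  Latitude: split at 2 digits → 69° and 36.607′; 69 + 36.607/60 = 69.610117
  N ⇒ keep positive
  Lon: degrees = first 3 digits = 167, minutes = 18.6481; 167 + 18.6481/60 = 167.310802
  E ⇒ keep positive
Point 2:
  Lat: degrees = first 2 digits = 72, minutes = 35.4353; 72 + 35.4353/60 = 72.590588
  hemisphere S, so the sign is −
  Lon: degrees = first 3 digits = 0, minutes = 26.519; 0 + 26.519/60 = 0.441983
  E → positive
Point 3:
  Latitude: degrees = first 2 digits = 85, minutes = 17.50673; 85 + 17.50673/60 = 85.291779
  S ⇒ negate
  λ: degrees = first 3 digits = 0, minutes = 25.48479; 0 + 25.48479/60 = 0.424747
  W → negative
Point 4:
  Latitude: split at 2 digits → 01° and 36.9649′; 1 + 36.9649/60 = 1.616082
  S → negative
  λ: split at 3 digits → 014° and 14.6297′; 14 + 14.6297/60 = 14.243828
  W ⇒ negate

1. 69.61012, 167.31080
2. -72.59059, 0.44198
3. -85.29178, -0.42475
4. -1.61608, -14.24383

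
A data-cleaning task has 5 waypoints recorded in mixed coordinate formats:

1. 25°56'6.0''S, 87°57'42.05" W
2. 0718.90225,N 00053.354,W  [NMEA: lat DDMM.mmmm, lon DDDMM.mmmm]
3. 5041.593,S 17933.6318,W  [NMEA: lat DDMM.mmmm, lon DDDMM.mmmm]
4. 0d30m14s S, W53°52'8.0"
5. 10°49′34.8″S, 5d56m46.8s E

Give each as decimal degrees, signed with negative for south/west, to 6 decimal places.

Point 1:
  φ: 25° + 56/60 + 6/3600 = 25 + 0.933333 + 0.001667 = 25.9350000
  hemisphere S, so the sign is −
  Lon: 57′ + 42.05″ = 57.70083′; 87 + 57.70083/60 = 87.9616806
  W ⇒ negate
Point 2:
  Latitude: degrees = first 2 digits = 7, minutes = 18.90225; 7 + 18.90225/60 = 7.3150375
  N → positive
  Longitude: split at 3 digits → 000° and 53.354′; 0 + 53.354/60 = 0.8892333
  W → negative
Point 3:
  φ: degrees = first 2 digits = 50, minutes = 41.593; 50 + 41.593/60 = 50.6932167
  S → negative
  Longitude: split at 3 digits → 179° and 33.6318′; 179 + 33.6318/60 = 179.5605300
  W → negative
Point 4:
  φ: 0 + 30/60 + 14/3600 = 0.5038889
  S ⇒ negate
  Lon: 53 + 52/60 + 8/3600 = 53.8688889
  W ⇒ negate
Point 5:
  φ: 10° + 49/60 + 34.8/3600 = 10 + 0.816667 + 0.009667 = 10.8263333
  hemisphere S, so the sign is −
  Longitude: 5° + 56/60 + 46.8/3600 = 5 + 0.933333 + 0.013000 = 5.9463333
  E → positive

1. -25.935000, -87.961681
2. 7.315038, -0.889233
3. -50.693217, -179.560530
4. -0.503889, -53.868889
5. -10.826333, 5.946333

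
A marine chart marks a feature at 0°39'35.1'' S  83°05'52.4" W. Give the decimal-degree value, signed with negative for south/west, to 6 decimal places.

φ: 39′ + 35.1″ = 39.58500′; 0 + 39.58500/60 = 0.6597500
S ⇒ negate
Longitude: 83° + 5/60 + 52.4/3600 = 83 + 0.083333 + 0.014556 = 83.0978889
hemisphere W, so the sign is −

-0.659750, -83.097889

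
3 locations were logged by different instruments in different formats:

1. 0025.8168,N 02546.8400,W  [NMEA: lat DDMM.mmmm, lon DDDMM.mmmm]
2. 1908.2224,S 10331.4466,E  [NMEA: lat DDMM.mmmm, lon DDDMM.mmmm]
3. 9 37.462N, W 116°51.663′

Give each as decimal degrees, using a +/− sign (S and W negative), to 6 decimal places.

1. 0.430280, -25.780667
2. -19.137040, 103.524110
3. 9.624367, -116.861050

Point 1:
  φ: split at 2 digits → 00° and 25.8168′; 0 + 25.8168/60 = 0.4302800
  N → positive
  Lon: degrees = first 3 digits = 25, minutes = 46.84; 25 + 46.84/60 = 25.7806667
  hemisphere W, so the sign is −
Point 2:
  φ: split at 2 digits → 19° and 8.2224′; 19 + 8.2224/60 = 19.1370400
  S ⇒ negate
  Lon: split at 3 digits → 103° and 31.4466′; 103 + 31.4466/60 = 103.5241100
  E ⇒ keep positive
Point 3:
  Lat: 9 + 37.462/60 = 9.6243667
  N → positive
  Lon: 51.663′ = 0.861050°; total 116.8610500
  W → negative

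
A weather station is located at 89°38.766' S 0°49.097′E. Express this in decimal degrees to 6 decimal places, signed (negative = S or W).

Lat: 38.766′ = 0.646100°; total 89.6461000
S → negative
Longitude: 49.097′ = 0.818283°; total 0.8182833
E ⇒ keep positive

-89.646100, 0.818283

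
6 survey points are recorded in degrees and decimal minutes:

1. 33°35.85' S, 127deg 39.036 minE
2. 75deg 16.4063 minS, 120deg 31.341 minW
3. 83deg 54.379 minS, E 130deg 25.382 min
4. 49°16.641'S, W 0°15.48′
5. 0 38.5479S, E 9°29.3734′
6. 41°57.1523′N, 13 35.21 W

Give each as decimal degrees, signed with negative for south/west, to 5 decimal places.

1. -33.59750, 127.65060
2. -75.27344, -120.52235
3. -83.90632, 130.42303
4. -49.27735, -0.25800
5. -0.64247, 9.48956
6. 41.95254, -13.58683

Point 1:
  φ: 35.85′ = 0.597500°; total 33.597500
  S → negative
  Lon: 127 + 39.036/60 = 127.650600
  E ⇒ keep positive
Point 2:
  Latitude: 16.4063′ = 0.273438°; total 75.273438
  hemisphere S, so the sign is −
  Longitude: 31.341′ = 0.522350°; total 120.522350
  hemisphere W, so the sign is −
Point 3:
  φ: 83 + 54.379/60 = 83.906317
  S ⇒ negate
  Lon: 130 + 25.382/60 = 130.423033
  E ⇒ keep positive
Point 4:
  Lat: 16.641′ = 0.277350°; total 49.277350
  S ⇒ negate
  λ: 0 + 15.48/60 = 0.258000
  hemisphere W, so the sign is −
Point 5:
  Lat: 0 + 38.5479/60 = 0.642465
  S → negative
  Longitude: 29.3734′ = 0.489557°; total 9.489557
  E ⇒ keep positive
Point 6:
  Latitude: 41 + 57.1523/60 = 41.952538
  N → positive
  Lon: 35.21′ = 0.586833°; total 13.586833
  W ⇒ negate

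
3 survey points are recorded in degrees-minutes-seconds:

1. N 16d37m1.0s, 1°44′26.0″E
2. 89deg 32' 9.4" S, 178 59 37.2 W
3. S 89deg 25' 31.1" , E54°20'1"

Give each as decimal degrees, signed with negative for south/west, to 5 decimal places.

1. 16.61694, 1.74056
2. -89.53594, -178.99367
3. -89.42531, 54.33361

Point 1:
  φ: 16 + 37/60 + 1/3600 = 16.616944
  N → positive
  Longitude: 44′ + 26″ = 44.43333′; 1 + 44.43333/60 = 1.740556
  E ⇒ keep positive
Point 2:
  φ: 89 + 32/60 + 9.4/3600 = 89.535944
  S ⇒ negate
  λ: 178° + 59/60 + 37.2/3600 = 178 + 0.983333 + 0.010333 = 178.993667
  W ⇒ negate
Point 3:
  Lat: 25′ + 31.1″ = 25.51833′; 89 + 25.51833/60 = 89.425306
  hemisphere S, so the sign is −
  Longitude: 54 + 20/60 + 1/3600 = 54.333611
  E → positive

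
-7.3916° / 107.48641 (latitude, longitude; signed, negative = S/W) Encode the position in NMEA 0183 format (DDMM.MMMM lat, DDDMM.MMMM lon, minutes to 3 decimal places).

0723.496,S / 10729.185,E

Latitude is negative → S; |value| = 7.391600
Latitude: minutes = (7.391600 − 7) × 60 = 23.49600
Longitude: 107° + 0.486410 × 60 = 107° 29.18460′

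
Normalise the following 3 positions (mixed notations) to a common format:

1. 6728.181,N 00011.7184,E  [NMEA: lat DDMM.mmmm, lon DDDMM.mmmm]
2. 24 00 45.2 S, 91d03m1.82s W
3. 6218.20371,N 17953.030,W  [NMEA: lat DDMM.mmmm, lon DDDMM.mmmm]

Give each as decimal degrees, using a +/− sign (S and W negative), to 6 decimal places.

1. 67.469683, 0.195307
2. -24.012556, -91.050506
3. 62.303395, -179.883833

Point 1:
  Latitude: split at 2 digits → 67° and 28.181′; 67 + 28.181/60 = 67.4696833
  N → positive
  Lon: degrees = first 3 digits = 0, minutes = 11.7184; 0 + 11.7184/60 = 0.1953067
  E → positive
Point 2:
  Lat: 24 + 0/60 + 45.2/3600 = 24.0125556
  hemisphere S, so the sign is −
  λ: 91° + 3/60 + 1.82/3600 = 91 + 0.050000 + 0.000506 = 91.0505056
  hemisphere W, so the sign is −
Point 3:
  Lat: degrees = first 2 digits = 62, minutes = 18.20371; 62 + 18.20371/60 = 62.3033952
  N ⇒ keep positive
  Longitude: split at 3 digits → 179° and 53.03′; 179 + 53.03/60 = 179.8838333
  W → negative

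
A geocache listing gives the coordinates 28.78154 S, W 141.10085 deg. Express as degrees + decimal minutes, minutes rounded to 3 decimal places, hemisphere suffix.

28° 46.892′ S, 141° 6.051′ W

Latitude: 28° + 0.781540 × 60 = 28° 46.89240′
λ: fractional part 0.100850 → 6.05100 minutes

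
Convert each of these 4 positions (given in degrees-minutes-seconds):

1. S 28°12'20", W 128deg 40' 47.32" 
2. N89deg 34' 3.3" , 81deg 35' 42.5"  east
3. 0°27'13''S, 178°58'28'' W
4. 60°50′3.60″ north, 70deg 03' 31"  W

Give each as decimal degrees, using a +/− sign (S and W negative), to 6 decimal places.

Point 1:
  Lat: 28 + 12/60 + 20/3600 = 28.2055556
  S ⇒ negate
  λ: 128° + 40/60 + 47.32/3600 = 128 + 0.666667 + 0.013144 = 128.6798111
  hemisphere W, so the sign is −
Point 2:
  Lat: 34′ + 3.3″ = 34.05500′; 89 + 34.05500/60 = 89.5675833
  N ⇒ keep positive
  λ: 81 + 35/60 + 42.5/3600 = 81.5951389
  E → positive
Point 3:
  Latitude: 0° + 27/60 + 13/3600 = 0 + 0.450000 + 0.003611 = 0.4536111
  S → negative
  Longitude: 178° + 58/60 + 28/3600 = 178 + 0.966667 + 0.007778 = 178.9744444
  W ⇒ negate
Point 4:
  Lat: 60 + 50/60 + 3.6/3600 = 60.8343333
  N ⇒ keep positive
  Longitude: 70 + 3/60 + 31/3600 = 70.0586111
  hemisphere W, so the sign is −

1. -28.205556, -128.679811
2. 89.567583, 81.595139
3. -0.453611, -178.974444
4. 60.834333, -70.058611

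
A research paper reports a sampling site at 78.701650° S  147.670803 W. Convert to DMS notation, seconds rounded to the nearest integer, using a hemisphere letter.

φ: whole degrees 78; 42.09900′ → 42′ and 5.94″
Lon: 0.670803 × 60 = 40.24818′ → 40′, remainder × 60 = 14.89″

78°42′6″ S, 147°40′15″ W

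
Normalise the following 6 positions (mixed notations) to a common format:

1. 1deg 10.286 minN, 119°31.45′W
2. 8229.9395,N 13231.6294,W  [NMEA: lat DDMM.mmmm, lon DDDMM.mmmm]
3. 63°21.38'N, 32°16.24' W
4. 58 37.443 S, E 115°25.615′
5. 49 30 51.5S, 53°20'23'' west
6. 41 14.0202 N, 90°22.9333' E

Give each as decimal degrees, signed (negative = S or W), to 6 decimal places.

1. 1.171433, -119.524167
2. 82.498992, -132.527157
3. 63.356333, -32.270667
4. -58.624050, 115.426917
5. -49.514306, -53.339722
6. 41.233670, 90.382222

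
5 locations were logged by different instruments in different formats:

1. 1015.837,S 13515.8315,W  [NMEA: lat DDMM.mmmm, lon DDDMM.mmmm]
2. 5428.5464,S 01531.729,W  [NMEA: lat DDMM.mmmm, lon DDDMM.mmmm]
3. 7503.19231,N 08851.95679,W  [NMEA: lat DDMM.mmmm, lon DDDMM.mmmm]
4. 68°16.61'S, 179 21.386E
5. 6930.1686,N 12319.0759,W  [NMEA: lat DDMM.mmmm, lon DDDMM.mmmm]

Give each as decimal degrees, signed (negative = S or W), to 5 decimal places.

1. -10.26395, -135.26386
2. -54.47577, -15.52882
3. 75.05321, -88.86595
4. -68.27683, 179.35643
5. 69.50281, -123.31793

Point 1:
  φ: degrees = first 2 digits = 10, minutes = 15.837; 10 + 15.837/60 = 10.263950
  S ⇒ negate
  Lon: split at 3 digits → 135° and 15.8315′; 135 + 15.8315/60 = 135.263858
  W ⇒ negate
Point 2:
  Lat: split at 2 digits → 54° and 28.5464′; 54 + 28.5464/60 = 54.475773
  hemisphere S, so the sign is −
  λ: degrees = first 3 digits = 15, minutes = 31.729; 15 + 31.729/60 = 15.528817
  hemisphere W, so the sign is −
Point 3:
  Latitude: split at 2 digits → 75° and 3.19231′; 75 + 3.19231/60 = 75.053205
  N ⇒ keep positive
  Longitude: split at 3 digits → 088° and 51.95679′; 88 + 51.95679/60 = 88.865947
  W → negative
Point 4:
  φ: 68 + 16.61/60 = 68.276833
  hemisphere S, so the sign is −
  Lon: 21.386′ = 0.356433°; total 179.356433
  E → positive
Point 5:
  Lat: degrees = first 2 digits = 69, minutes = 30.1686; 69 + 30.1686/60 = 69.502810
  N ⇒ keep positive
  Longitude: degrees = first 3 digits = 123, minutes = 19.0759; 123 + 19.0759/60 = 123.317932
  W → negative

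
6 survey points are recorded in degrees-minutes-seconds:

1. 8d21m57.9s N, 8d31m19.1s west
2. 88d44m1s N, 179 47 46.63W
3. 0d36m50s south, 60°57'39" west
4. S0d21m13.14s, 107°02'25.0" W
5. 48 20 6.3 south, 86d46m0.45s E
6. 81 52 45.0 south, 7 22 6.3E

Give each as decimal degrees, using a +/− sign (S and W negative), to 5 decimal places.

1. 8.36608, -8.52197
2. 88.73361, -179.79629
3. -0.61389, -60.96083
4. -0.35365, -107.04028
5. -48.33508, 86.76679
6. -81.87917, 7.36842

Point 1:
  Lat: 8° + 21/60 + 57.9/3600 = 8 + 0.350000 + 0.016083 = 8.366083
  N → positive
  Lon: 31′ + 19.1″ = 31.31833′; 8 + 31.31833/60 = 8.521972
  W → negative
Point 2:
  Lat: 88 + 44/60 + 1/3600 = 88.733611
  N → positive
  λ: 179° + 47/60 + 46.63/3600 = 179 + 0.783333 + 0.012953 = 179.796286
  hemisphere W, so the sign is −
Point 3:
  φ: 0° + 36/60 + 50/3600 = 0 + 0.600000 + 0.013889 = 0.613889
  S → negative
  λ: 57′ + 39″ = 57.65000′; 60 + 57.65000/60 = 60.960833
  W → negative
Point 4:
  Lat: 21′ + 13.14″ = 21.21900′; 0 + 21.21900/60 = 0.353650
  S → negative
  λ: 107 + 2/60 + 25/3600 = 107.040278
  hemisphere W, so the sign is −
Point 5:
  φ: 20′ + 6.3″ = 20.10500′; 48 + 20.10500/60 = 48.335083
  S ⇒ negate
  Longitude: 86 + 46/60 + 0.45/3600 = 86.766792
  E ⇒ keep positive
Point 6:
  Lat: 52′ + 45″ = 52.75000′; 81 + 52.75000/60 = 81.879167
  S ⇒ negate
  λ: 22′ + 6.3″ = 22.10500′; 7 + 22.10500/60 = 7.368417
  E ⇒ keep positive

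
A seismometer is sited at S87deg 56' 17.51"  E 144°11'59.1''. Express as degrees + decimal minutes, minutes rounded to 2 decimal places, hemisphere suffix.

φ: seconds/60 = 0.29183; minutes = 56 + 0.29183 = 56.2918
Longitude: 11 + 59.1/60 = 11.9850′

87° 56.29′ S, 144° 11.99′ E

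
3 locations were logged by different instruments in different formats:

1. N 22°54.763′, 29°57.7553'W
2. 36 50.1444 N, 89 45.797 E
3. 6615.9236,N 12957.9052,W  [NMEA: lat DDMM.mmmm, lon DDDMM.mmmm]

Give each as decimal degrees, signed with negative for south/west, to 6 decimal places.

1. 22.912717, -29.962588
2. 36.835740, 89.763283
3. 66.265393, -129.965087

Point 1:
  Latitude: 22 + 54.763/60 = 22.9127167
  N → positive
  λ: 29 + 57.7553/60 = 29.9625883
  W → negative
Point 2:
  Lat: 50.1444′ = 0.835740°; total 36.8357400
  N ⇒ keep positive
  Longitude: 45.797′ = 0.763283°; total 89.7632833
  E → positive
Point 3:
  Lat: degrees = first 2 digits = 66, minutes = 15.9236; 66 + 15.9236/60 = 66.2653933
  N → positive
  λ: split at 3 digits → 129° and 57.9052′; 129 + 57.9052/60 = 129.9650867
  W → negative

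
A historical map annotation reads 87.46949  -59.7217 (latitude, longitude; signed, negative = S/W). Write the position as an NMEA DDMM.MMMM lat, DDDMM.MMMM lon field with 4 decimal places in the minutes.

φ: 87° + 0.469490 × 60 = 87° 28.169400′
Longitude is negative → W; |value| = 59.721700
Lon: minutes = (59.721700 − 59) × 60 = 43.302000

8728.1694,N / 05943.3020,W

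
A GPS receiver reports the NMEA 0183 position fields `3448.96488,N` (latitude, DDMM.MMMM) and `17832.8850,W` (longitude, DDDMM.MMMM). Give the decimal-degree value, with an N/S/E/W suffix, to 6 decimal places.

34.816081° N, 178.548083° W

Latitude: degrees = first 2 digits = 34, minutes = 48.96488; 34 + 48.96488/60 = 34.8160813
λ: degrees = first 3 digits = 178, minutes = 32.885; 178 + 32.885/60 = 178.5480833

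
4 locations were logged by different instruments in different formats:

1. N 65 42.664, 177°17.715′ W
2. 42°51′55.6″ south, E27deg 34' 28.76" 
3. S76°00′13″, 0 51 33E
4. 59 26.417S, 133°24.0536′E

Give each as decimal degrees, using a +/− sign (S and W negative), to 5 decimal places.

Point 1:
  φ: 65 + 42.664/60 = 65.711067
  N → positive
  Lon: 177 + 17.715/60 = 177.295250
  hemisphere W, so the sign is −
Point 2:
  Lat: 42° + 51/60 + 55.6/3600 = 42 + 0.850000 + 0.015444 = 42.865444
  S → negative
  Lon: 27 + 34/60 + 28.76/3600 = 27.574656
  E ⇒ keep positive
Point 3:
  Lat: 76° + 0/60 + 13/3600 = 76 + 0.000000 + 0.003611 = 76.003611
  S → negative
  λ: 51′ + 33″ = 51.55000′; 0 + 51.55000/60 = 0.859167
  E → positive
Point 4:
  Lat: 26.417′ = 0.440283°; total 59.440283
  S → negative
  Longitude: 24.0536′ = 0.400893°; total 133.400893
  E ⇒ keep positive

1. 65.71107, -177.29525
2. -42.86544, 27.57466
3. -76.00361, 0.85917
4. -59.44028, 133.40089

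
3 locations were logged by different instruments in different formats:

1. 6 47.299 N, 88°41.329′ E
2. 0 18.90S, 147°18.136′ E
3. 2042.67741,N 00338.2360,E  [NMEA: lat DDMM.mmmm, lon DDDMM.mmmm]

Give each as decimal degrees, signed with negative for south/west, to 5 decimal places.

Point 1:
  Lat: 6 + 47.299/60 = 6.788317
  N ⇒ keep positive
  λ: 41.329′ = 0.688817°; total 88.688817
  E ⇒ keep positive
Point 2:
  φ: 18.9′ = 0.315000°; total 0.315000
  S ⇒ negate
  Longitude: 147 + 18.136/60 = 147.302267
  E ⇒ keep positive
Point 3:
  Latitude: degrees = first 2 digits = 20, minutes = 42.67741; 20 + 42.67741/60 = 20.711290
  N → positive
  Lon: degrees = first 3 digits = 3, minutes = 38.236; 3 + 38.236/60 = 3.637267
  E ⇒ keep positive

1. 6.78832, 88.68882
2. -0.31500, 147.30227
3. 20.71129, 3.63727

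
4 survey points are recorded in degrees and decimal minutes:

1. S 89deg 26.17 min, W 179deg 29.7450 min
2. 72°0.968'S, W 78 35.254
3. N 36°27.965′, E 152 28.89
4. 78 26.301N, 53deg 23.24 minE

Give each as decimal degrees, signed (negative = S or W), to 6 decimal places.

Point 1:
  Latitude: 89 + 26.17/60 = 89.4361667
  S → negative
  λ: 179 + 29.745/60 = 179.4957500
  hemisphere W, so the sign is −
Point 2:
  Latitude: 72 + 0.968/60 = 72.0161333
  hemisphere S, so the sign is −
  Lon: 78 + 35.254/60 = 78.5875667
  hemisphere W, so the sign is −
Point 3:
  Lat: 27.965′ = 0.466083°; total 36.4660833
  N → positive
  λ: 152 + 28.89/60 = 152.4815000
  E → positive
Point 4:
  Latitude: 78 + 26.301/60 = 78.4383500
  N → positive
  Lon: 53 + 23.24/60 = 53.3873333
  E ⇒ keep positive

1. -89.436167, -179.495750
2. -72.016133, -78.587567
3. 36.466083, 152.481500
4. 78.438350, 53.387333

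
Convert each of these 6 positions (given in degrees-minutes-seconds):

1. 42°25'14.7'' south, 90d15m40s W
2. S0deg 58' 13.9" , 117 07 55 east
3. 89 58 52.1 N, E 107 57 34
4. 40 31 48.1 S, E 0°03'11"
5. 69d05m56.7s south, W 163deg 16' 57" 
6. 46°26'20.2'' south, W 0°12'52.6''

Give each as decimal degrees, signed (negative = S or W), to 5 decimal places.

Point 1:
  Latitude: 42 + 25/60 + 14.7/3600 = 42.420750
  S → negative
  Longitude: 90 + 15/60 + 40/3600 = 90.261111
  hemisphere W, so the sign is −
Point 2:
  Latitude: 0° + 58/60 + 13.9/3600 = 0 + 0.966667 + 0.003861 = 0.970528
  S → negative
  Longitude: 117 + 7/60 + 55/3600 = 117.131944
  E → positive
Point 3:
  Lat: 58′ + 52.1″ = 58.86833′; 89 + 58.86833/60 = 89.981139
  N ⇒ keep positive
  Lon: 107 + 57/60 + 34/3600 = 107.959444
  E → positive
Point 4:
  Latitude: 40° + 31/60 + 48.1/3600 = 40 + 0.516667 + 0.013361 = 40.530028
  S → negative
  Longitude: 3′ + 11″ = 3.18333′; 0 + 3.18333/60 = 0.053056
  E ⇒ keep positive
Point 5:
  Latitude: 69° + 5/60 + 56.7/3600 = 69 + 0.083333 + 0.015750 = 69.099083
  hemisphere S, so the sign is −
  λ: 163 + 16/60 + 57/3600 = 163.282500
  hemisphere W, so the sign is −
Point 6:
  φ: 26′ + 20.2″ = 26.33667′; 46 + 26.33667/60 = 46.438944
  hemisphere S, so the sign is −
  λ: 0 + 12/60 + 52.6/3600 = 0.214611
  W ⇒ negate

1. -42.42075, -90.26111
2. -0.97053, 117.13194
3. 89.98114, 107.95944
4. -40.53003, 0.05306
5. -69.09908, -163.28250
6. -46.43894, -0.21461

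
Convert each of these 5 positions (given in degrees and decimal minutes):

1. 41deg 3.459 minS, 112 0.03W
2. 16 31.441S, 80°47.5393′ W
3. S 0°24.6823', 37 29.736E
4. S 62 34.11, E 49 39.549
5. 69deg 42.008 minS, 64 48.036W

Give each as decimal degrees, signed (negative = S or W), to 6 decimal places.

1. -41.057650, -112.000500
2. -16.524017, -80.792322
3. -0.411372, 37.495600
4. -62.568500, 49.659150
5. -69.700133, -64.800600

Point 1:
  Lat: 3.459′ = 0.057650°; total 41.0576500
  hemisphere S, so the sign is −
  λ: 112 + 0.03/60 = 112.0005000
  W → negative
Point 2:
  Lat: 31.441′ = 0.524017°; total 16.5240167
  hemisphere S, so the sign is −
  Longitude: 47.5393′ = 0.792322°; total 80.7923217
  hemisphere W, so the sign is −
Point 3:
  Lat: 0 + 24.6823/60 = 0.4113717
  S ⇒ negate
  Longitude: 29.736′ = 0.495600°; total 37.4956000
  E → positive
Point 4:
  φ: 62 + 34.11/60 = 62.5685000
  S → negative
  λ: 39.549′ = 0.659150°; total 49.6591500
  E → positive
Point 5:
  Lat: 69 + 42.008/60 = 69.7001333
  S ⇒ negate
  Longitude: 64 + 48.036/60 = 64.8006000
  W → negative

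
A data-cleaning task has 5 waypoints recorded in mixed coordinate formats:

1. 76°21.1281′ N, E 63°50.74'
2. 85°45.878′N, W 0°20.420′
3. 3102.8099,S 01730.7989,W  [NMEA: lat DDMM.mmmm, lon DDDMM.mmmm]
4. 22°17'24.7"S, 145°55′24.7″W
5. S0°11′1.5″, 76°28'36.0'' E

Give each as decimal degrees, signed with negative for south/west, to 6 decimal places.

1. 76.352135, 63.845667
2. 85.764633, -0.340333
3. -31.046832, -17.513315
4. -22.290194, -145.923528
5. -0.183750, 76.476667

Point 1:
  φ: 21.1281′ = 0.352135°; total 76.3521350
  N → positive
  Longitude: 63 + 50.74/60 = 63.8456667
  E ⇒ keep positive
Point 2:
  Latitude: 85 + 45.878/60 = 85.7646333
  N → positive
  Lon: 0 + 20.42/60 = 0.3403333
  hemisphere W, so the sign is −
Point 3:
  Latitude: split at 2 digits → 31° and 2.8099′; 31 + 2.8099/60 = 31.0468317
  S ⇒ negate
  λ: split at 3 digits → 017° and 30.7989′; 17 + 30.7989/60 = 17.5133150
  W → negative
Point 4:
  Lat: 22 + 17/60 + 24.7/3600 = 22.2901944
  S ⇒ negate
  Longitude: 145 + 55/60 + 24.7/3600 = 145.9235278
  W ⇒ negate
Point 5:
  Latitude: 0 + 11/60 + 1.5/3600 = 0.1837500
  S → negative
  Lon: 76 + 28/60 + 36/3600 = 76.4766667
  E ⇒ keep positive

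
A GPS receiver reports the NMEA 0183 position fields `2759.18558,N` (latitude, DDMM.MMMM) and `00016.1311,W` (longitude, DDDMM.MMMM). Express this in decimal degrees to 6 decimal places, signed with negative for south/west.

Lat: split at 2 digits → 27° and 59.18558′; 27 + 59.18558/60 = 27.9864263
N → positive
Longitude: degrees = first 3 digits = 0, minutes = 16.1311; 0 + 16.1311/60 = 0.2688517
hemisphere W, so the sign is −

27.986426, -0.268852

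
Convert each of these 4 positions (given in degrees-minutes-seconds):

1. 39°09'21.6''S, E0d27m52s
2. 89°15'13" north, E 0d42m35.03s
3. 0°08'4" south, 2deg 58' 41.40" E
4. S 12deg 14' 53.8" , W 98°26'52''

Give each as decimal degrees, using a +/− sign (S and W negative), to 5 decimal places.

1. -39.15600, 0.46444
2. 89.25361, 0.70973
3. -0.13444, 2.97817
4. -12.24828, -98.44778

Point 1:
  Latitude: 9′ + 21.6″ = 9.36000′; 39 + 9.36000/60 = 39.156000
  S → negative
  Longitude: 0 + 27/60 + 52/3600 = 0.464444
  E → positive
Point 2:
  Latitude: 89 + 15/60 + 13/3600 = 89.253611
  N ⇒ keep positive
  Lon: 0 + 42/60 + 35.03/3600 = 0.709731
  E ⇒ keep positive
Point 3:
  φ: 0 + 8/60 + 4/3600 = 0.134444
  hemisphere S, so the sign is −
  Lon: 2° + 58/60 + 41.4/3600 = 2 + 0.966667 + 0.011500 = 2.978167
  E ⇒ keep positive
Point 4:
  Lat: 14′ + 53.8″ = 14.89667′; 12 + 14.89667/60 = 12.248278
  S ⇒ negate
  λ: 26′ + 52″ = 26.86667′; 98 + 26.86667/60 = 98.447778
  W → negative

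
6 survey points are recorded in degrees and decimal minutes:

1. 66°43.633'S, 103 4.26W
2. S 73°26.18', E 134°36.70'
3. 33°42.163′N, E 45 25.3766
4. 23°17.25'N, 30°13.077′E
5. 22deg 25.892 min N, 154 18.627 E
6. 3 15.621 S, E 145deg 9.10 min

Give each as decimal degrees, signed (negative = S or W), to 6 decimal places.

Point 1:
  Lat: 43.633′ = 0.727217°; total 66.7272167
  S → negative
  Longitude: 4.26′ = 0.071000°; total 103.0710000
  hemisphere W, so the sign is −
Point 2:
  Lat: 73 + 26.18/60 = 73.4363333
  S → negative
  Lon: 134 + 36.7/60 = 134.6116667
  E → positive
Point 3:
  φ: 33 + 42.163/60 = 33.7027167
  N → positive
  λ: 45 + 25.3766/60 = 45.4229433
  E → positive
Point 4:
  Latitude: 23 + 17.25/60 = 23.2875000
  N ⇒ keep positive
  Lon: 30 + 13.077/60 = 30.2179500
  E ⇒ keep positive
Point 5:
  Lat: 22 + 25.892/60 = 22.4315333
  N ⇒ keep positive
  Lon: 18.627′ = 0.310450°; total 154.3104500
  E ⇒ keep positive
Point 6:
  φ: 3 + 15.621/60 = 3.2603500
  S → negative
  Lon: 9.1′ = 0.151667°; total 145.1516667
  E ⇒ keep positive

1. -66.727217, -103.071000
2. -73.436333, 134.611667
3. 33.702717, 45.422943
4. 23.287500, 30.217950
5. 22.431533, 154.310450
6. -3.260350, 145.151667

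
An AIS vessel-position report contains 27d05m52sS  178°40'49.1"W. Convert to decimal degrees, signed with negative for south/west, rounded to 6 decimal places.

-27.097778, -178.680306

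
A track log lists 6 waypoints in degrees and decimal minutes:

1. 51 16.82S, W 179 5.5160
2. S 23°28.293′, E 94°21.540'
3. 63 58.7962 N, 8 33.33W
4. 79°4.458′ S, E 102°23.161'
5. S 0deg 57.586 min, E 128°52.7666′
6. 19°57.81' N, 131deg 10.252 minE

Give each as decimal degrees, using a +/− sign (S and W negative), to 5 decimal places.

Point 1:
  φ: 51 + 16.82/60 = 51.280333
  hemisphere S, so the sign is −
  Longitude: 179 + 5.516/60 = 179.091933
  W ⇒ negate
Point 2:
  φ: 28.293′ = 0.471550°; total 23.471550
  S ⇒ negate
  λ: 21.54′ = 0.359000°; total 94.359000
  E → positive
Point 3:
  Lat: 58.7962′ = 0.979937°; total 63.979937
  N ⇒ keep positive
  Longitude: 8 + 33.33/60 = 8.555500
  hemisphere W, so the sign is −
Point 4:
  Lat: 79 + 4.458/60 = 79.074300
  hemisphere S, so the sign is −
  Longitude: 23.161′ = 0.386017°; total 102.386017
  E → positive
Point 5:
  Lat: 57.586′ = 0.959767°; total 0.959767
  hemisphere S, so the sign is −
  Longitude: 128 + 52.7666/60 = 128.879443
  E ⇒ keep positive
Point 6:
  φ: 19 + 57.81/60 = 19.963500
  N → positive
  Longitude: 10.252′ = 0.170867°; total 131.170867
  E ⇒ keep positive

1. -51.28033, -179.09193
2. -23.47155, 94.35900
3. 63.97994, -8.55550
4. -79.07430, 102.38602
5. -0.95977, 128.87944
6. 19.96350, 131.17087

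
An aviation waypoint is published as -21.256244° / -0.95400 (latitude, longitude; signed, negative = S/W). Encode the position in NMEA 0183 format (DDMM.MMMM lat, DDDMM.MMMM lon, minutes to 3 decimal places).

Latitude is negative → S; |value| = 21.256244
φ: minutes = (21.256244 − 21) × 60 = 15.37464
Longitude is negative → W; |value| = 0.954000
Longitude: fractional part 0.954000 → 57.24000 minutes

2115.375,S / 00057.240,W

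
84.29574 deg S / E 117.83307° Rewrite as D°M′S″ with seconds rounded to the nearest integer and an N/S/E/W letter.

84°17′45″ S, 117°49′59″ E

Lat: 0.295740° → 17.74440′; 0.74440 × 60 = 44.66″
Lon: whole degrees 117; 49.98420′ → 49′ and 59.05″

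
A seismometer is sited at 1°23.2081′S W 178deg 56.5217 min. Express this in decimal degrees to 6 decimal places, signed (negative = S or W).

Latitude: 1 + 23.2081/60 = 1.3868017
S ⇒ negate
λ: 56.5217′ = 0.942028°; total 178.9420283
W ⇒ negate

-1.386802, -178.942028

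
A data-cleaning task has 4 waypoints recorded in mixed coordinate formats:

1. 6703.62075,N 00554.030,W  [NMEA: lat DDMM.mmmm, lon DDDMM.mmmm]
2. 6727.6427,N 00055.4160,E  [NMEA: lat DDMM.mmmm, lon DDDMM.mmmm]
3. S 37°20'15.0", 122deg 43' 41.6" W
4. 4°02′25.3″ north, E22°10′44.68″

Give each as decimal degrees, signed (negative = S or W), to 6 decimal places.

Point 1:
  Latitude: split at 2 digits → 67° and 3.62075′; 67 + 3.62075/60 = 67.0603458
  N ⇒ keep positive
  Lon: degrees = first 3 digits = 5, minutes = 54.03; 5 + 54.03/60 = 5.9005000
  W ⇒ negate
Point 2:
  Lat: degrees = first 2 digits = 67, minutes = 27.6427; 67 + 27.6427/60 = 67.4607117
  N ⇒ keep positive
  Lon: degrees = first 3 digits = 0, minutes = 55.416; 0 + 55.416/60 = 0.9236000
  E → positive
Point 3:
  Lat: 37 + 20/60 + 15/3600 = 37.3375000
  hemisphere S, so the sign is −
  Longitude: 43′ + 41.6″ = 43.69333′; 122 + 43.69333/60 = 122.7282222
  W ⇒ negate
Point 4:
  Latitude: 2′ + 25.3″ = 2.42167′; 4 + 2.42167/60 = 4.0403611
  N ⇒ keep positive
  Longitude: 22 + 10/60 + 44.68/3600 = 22.1790778
  E ⇒ keep positive

1. 67.060346, -5.900500
2. 67.460712, 0.923600
3. -37.337500, -122.728222
4. 4.040361, 22.179078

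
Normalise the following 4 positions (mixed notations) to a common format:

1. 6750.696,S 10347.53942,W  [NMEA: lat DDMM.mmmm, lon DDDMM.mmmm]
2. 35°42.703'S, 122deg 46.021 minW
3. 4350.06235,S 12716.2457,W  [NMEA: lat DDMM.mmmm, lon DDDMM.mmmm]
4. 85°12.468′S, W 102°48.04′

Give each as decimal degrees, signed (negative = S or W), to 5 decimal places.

Point 1:
  Latitude: degrees = first 2 digits = 67, minutes = 50.696; 67 + 50.696/60 = 67.844933
  S → negative
  Lon: split at 3 digits → 103° and 47.53942′; 103 + 47.53942/60 = 103.792324
  hemisphere W, so the sign is −
Point 2:
  Latitude: 42.703′ = 0.711717°; total 35.711717
  hemisphere S, so the sign is −
  λ: 122 + 46.021/60 = 122.767017
  W → negative
Point 3:
  Lat: split at 2 digits → 43° and 50.06235′; 43 + 50.06235/60 = 43.834373
  hemisphere S, so the sign is −
  Lon: split at 3 digits → 127° and 16.2457′; 127 + 16.2457/60 = 127.270762
  W → negative
Point 4:
  Latitude: 85 + 12.468/60 = 85.207800
  S ⇒ negate
  Lon: 102 + 48.04/60 = 102.800667
  W → negative

1. -67.84493, -103.79232
2. -35.71172, -122.76702
3. -43.83437, -127.27076
4. -85.20780, -102.80067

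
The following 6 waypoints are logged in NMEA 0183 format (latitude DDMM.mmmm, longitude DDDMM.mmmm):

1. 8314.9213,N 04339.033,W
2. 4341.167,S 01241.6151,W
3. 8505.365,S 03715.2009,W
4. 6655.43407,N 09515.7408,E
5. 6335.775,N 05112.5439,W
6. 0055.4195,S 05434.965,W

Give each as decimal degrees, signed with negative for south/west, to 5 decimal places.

1. 83.24869, -43.65055
2. -43.68612, -12.69359
3. -85.08942, -37.25335
4. 66.92390, 95.26235
5. 63.59625, -51.20907
6. -0.92366, -54.58275

Point 1:
  φ: split at 2 digits → 83° and 14.9213′; 83 + 14.9213/60 = 83.248688
  N → positive
  Lon: split at 3 digits → 043° and 39.033′; 43 + 39.033/60 = 43.650550
  W → negative
Point 2:
  Latitude: degrees = first 2 digits = 43, minutes = 41.167; 43 + 41.167/60 = 43.686117
  S → negative
  λ: split at 3 digits → 012° and 41.6151′; 12 + 41.6151/60 = 12.693585
  W ⇒ negate
Point 3:
  Latitude: degrees = first 2 digits = 85, minutes = 5.365; 85 + 5.365/60 = 85.089417
  hemisphere S, so the sign is −
  Longitude: degrees = first 3 digits = 37, minutes = 15.2009; 37 + 15.2009/60 = 37.253348
  hemisphere W, so the sign is −
Point 4:
  φ: degrees = first 2 digits = 66, minutes = 55.43407; 66 + 55.43407/60 = 66.923901
  N ⇒ keep positive
  λ: degrees = first 3 digits = 95, minutes = 15.7408; 95 + 15.7408/60 = 95.262347
  E ⇒ keep positive
Point 5:
  φ: degrees = first 2 digits = 63, minutes = 35.775; 63 + 35.775/60 = 63.596250
  N → positive
  Lon: degrees = first 3 digits = 51, minutes = 12.5439; 51 + 12.5439/60 = 51.209065
  W ⇒ negate
Point 6:
  Lat: split at 2 digits → 00° and 55.4195′; 0 + 55.4195/60 = 0.923658
  S → negative
  λ: split at 3 digits → 054° and 34.965′; 54 + 34.965/60 = 54.582750
  hemisphere W, so the sign is −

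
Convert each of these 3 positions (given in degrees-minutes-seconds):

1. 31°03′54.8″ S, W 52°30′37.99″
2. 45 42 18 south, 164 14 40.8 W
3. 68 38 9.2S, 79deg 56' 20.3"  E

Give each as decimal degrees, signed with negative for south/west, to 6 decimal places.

1. -31.065222, -52.510553
2. -45.705000, -164.244667
3. -68.635889, 79.938972

Point 1:
  Lat: 31° + 3/60 + 54.8/3600 = 31 + 0.050000 + 0.015222 = 31.0652222
  S ⇒ negate
  λ: 52 + 30/60 + 37.99/3600 = 52.5105528
  hemisphere W, so the sign is −
Point 2:
  Latitude: 45 + 42/60 + 18/3600 = 45.7050000
  S ⇒ negate
  λ: 164 + 14/60 + 40.8/3600 = 164.2446667
  hemisphere W, so the sign is −
Point 3:
  Lat: 38′ + 9.2″ = 38.15333′; 68 + 38.15333/60 = 68.6358889
  hemisphere S, so the sign is −
  λ: 56′ + 20.3″ = 56.33833′; 79 + 56.33833/60 = 79.9389722
  E → positive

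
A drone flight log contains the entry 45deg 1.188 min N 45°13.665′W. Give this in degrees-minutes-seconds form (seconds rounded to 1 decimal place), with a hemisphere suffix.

φ: 1.18800′ → 1′ and 0.18800 × 60 = 11.280″
Lon: 13.66500′ → 13′ and 0.66500 × 60 = 39.900″

45°01′11.3″ N, 45°13′39.9″ W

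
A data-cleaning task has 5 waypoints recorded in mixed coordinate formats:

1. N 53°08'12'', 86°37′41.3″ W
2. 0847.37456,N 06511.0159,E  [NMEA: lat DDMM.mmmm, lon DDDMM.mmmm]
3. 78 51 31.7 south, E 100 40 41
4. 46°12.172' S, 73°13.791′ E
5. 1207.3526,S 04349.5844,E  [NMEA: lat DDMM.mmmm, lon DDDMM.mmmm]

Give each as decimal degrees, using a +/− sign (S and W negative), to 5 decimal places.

Point 1:
  Lat: 8′ + 12″ = 8.20000′; 53 + 8.20000/60 = 53.136667
  N → positive
  Lon: 86° + 37/60 + 41.3/3600 = 86 + 0.616667 + 0.011472 = 86.628139
  hemisphere W, so the sign is −
Point 2:
  Lat: degrees = first 2 digits = 8, minutes = 47.37456; 8 + 47.37456/60 = 8.789576
  N → positive
  Longitude: degrees = first 3 digits = 65, minutes = 11.0159; 65 + 11.0159/60 = 65.183598
  E → positive
Point 3:
  Latitude: 78 + 51/60 + 31.7/3600 = 78.858806
  S → negative
  λ: 40′ + 41″ = 40.68333′; 100 + 40.68333/60 = 100.678056
  E ⇒ keep positive
Point 4:
  φ: 12.172′ = 0.202867°; total 46.202867
  hemisphere S, so the sign is −
  Lon: 13.791′ = 0.229850°; total 73.229850
  E ⇒ keep positive
Point 5:
  φ: degrees = first 2 digits = 12, minutes = 7.3526; 12 + 7.3526/60 = 12.122543
  hemisphere S, so the sign is −
  λ: degrees = first 3 digits = 43, minutes = 49.5844; 43 + 49.5844/60 = 43.826407
  E → positive

1. 53.13667, -86.62814
2. 8.78958, 65.18360
3. -78.85881, 100.67806
4. -46.20287, 73.22985
5. -12.12254, 43.82641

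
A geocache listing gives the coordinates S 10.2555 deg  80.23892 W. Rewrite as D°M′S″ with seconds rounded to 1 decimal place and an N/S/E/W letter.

Lat: whole degrees 10; 15.33000′ → 15′ and 19.800″
Lon: whole degrees 80; 14.33520′ → 14′ and 20.112″

10°15′19.8″ S, 80°14′20.1″ W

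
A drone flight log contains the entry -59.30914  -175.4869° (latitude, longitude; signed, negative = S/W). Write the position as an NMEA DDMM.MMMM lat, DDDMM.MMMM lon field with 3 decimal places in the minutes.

5918.548,S / 17529.214,W

Latitude is negative → S; |value| = 59.309140
Lat: 59° + 0.309140 × 60 = 59° 18.54840′
Longitude is negative → W; |value| = 175.486900
Lon: minutes = (175.486900 − 175) × 60 = 29.21400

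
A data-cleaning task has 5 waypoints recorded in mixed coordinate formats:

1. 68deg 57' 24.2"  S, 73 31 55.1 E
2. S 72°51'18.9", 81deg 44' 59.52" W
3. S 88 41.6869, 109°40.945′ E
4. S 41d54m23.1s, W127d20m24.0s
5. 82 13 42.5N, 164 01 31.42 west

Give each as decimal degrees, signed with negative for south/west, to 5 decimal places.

1. -68.95672, 73.53197
2. -72.85525, -81.74987
3. -88.69478, 109.68242
4. -41.90642, -127.34000
5. 82.22847, -164.02539

Point 1:
  Lat: 57′ + 24.2″ = 57.40333′; 68 + 57.40333/60 = 68.956722
  S → negative
  λ: 73° + 31/60 + 55.1/3600 = 73 + 0.516667 + 0.015306 = 73.531972
  E → positive
Point 2:
  φ: 72 + 51/60 + 18.9/3600 = 72.855250
  S → negative
  Lon: 44′ + 59.52″ = 44.99200′; 81 + 44.99200/60 = 81.749867
  W → negative
Point 3:
  Latitude: 88 + 41.6869/60 = 88.694782
  S ⇒ negate
  Longitude: 40.945′ = 0.682417°; total 109.682417
  E ⇒ keep positive
Point 4:
  Latitude: 41 + 54/60 + 23.1/3600 = 41.906417
  hemisphere S, so the sign is −
  λ: 127 + 20/60 + 24/3600 = 127.340000
  hemisphere W, so the sign is −
Point 5:
  Latitude: 82 + 13/60 + 42.5/3600 = 82.228472
  N ⇒ keep positive
  λ: 164° + 1/60 + 31.42/3600 = 164 + 0.016667 + 0.008728 = 164.025394
  W ⇒ negate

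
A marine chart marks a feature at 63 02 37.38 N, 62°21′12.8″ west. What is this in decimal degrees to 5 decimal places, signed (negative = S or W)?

63.04372, -62.35356

φ: 2′ + 37.38″ = 2.62300′; 63 + 2.62300/60 = 63.043717
N → positive
Longitude: 21′ + 12.8″ = 21.21333′; 62 + 21.21333/60 = 62.353556
hemisphere W, so the sign is −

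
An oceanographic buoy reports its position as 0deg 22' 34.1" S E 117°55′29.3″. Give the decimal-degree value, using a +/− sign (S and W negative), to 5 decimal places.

-0.37614, 117.92481

Latitude: 0° + 22/60 + 34.1/3600 = 0 + 0.366667 + 0.009472 = 0.376139
S → negative
Lon: 117 + 55/60 + 29.3/3600 = 117.924806
E → positive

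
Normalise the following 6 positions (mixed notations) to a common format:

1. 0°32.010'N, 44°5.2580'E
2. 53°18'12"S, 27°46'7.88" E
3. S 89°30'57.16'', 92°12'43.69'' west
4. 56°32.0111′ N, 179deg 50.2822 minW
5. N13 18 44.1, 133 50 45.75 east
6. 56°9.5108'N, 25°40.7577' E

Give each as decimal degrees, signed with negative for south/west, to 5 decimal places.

1. 0.53350, 44.08763
2. -53.30333, 27.76886
3. -89.51588, -92.21214
4. 56.53352, -179.83804
5. 13.31225, 133.84604
6. 56.15851, 25.67930

Point 1:
  Latitude: 32.01′ = 0.533500°; total 0.533500
  N ⇒ keep positive
  Lon: 44 + 5.258/60 = 44.087633
  E → positive
Point 2:
  Lat: 53° + 18/60 + 12/3600 = 53 + 0.300000 + 0.003333 = 53.303333
  S → negative
  λ: 46′ + 7.88″ = 46.13133′; 27 + 46.13133/60 = 27.768856
  E → positive
Point 3:
  Lat: 30′ + 57.16″ = 30.95267′; 89 + 30.95267/60 = 89.515878
  hemisphere S, so the sign is −
  λ: 12′ + 43.69″ = 12.72817′; 92 + 12.72817/60 = 92.212136
  W → negative
Point 4:
  Lat: 56 + 32.0111/60 = 56.533518
  N → positive
  Lon: 179 + 50.2822/60 = 179.838037
  W ⇒ negate
Point 5:
  Latitude: 18′ + 44.1″ = 18.73500′; 13 + 18.73500/60 = 13.312250
  N → positive
  Lon: 133° + 50/60 + 45.75/3600 = 133 + 0.833333 + 0.012708 = 133.846042
  E → positive
Point 6:
  Latitude: 9.5108′ = 0.158513°; total 56.158513
  N ⇒ keep positive
  λ: 40.7577′ = 0.679295°; total 25.679295
  E → positive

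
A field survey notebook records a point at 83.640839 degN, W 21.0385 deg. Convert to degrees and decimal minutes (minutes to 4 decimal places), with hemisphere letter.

Latitude: fractional part 0.640839 → 38.450340 minutes
Longitude: fractional part 0.038500 → 2.310000 minutes

83° 38.4503′ N, 21° 2.3100′ W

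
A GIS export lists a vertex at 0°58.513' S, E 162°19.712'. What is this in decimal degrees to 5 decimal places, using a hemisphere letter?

0.97522° S, 162.32853° E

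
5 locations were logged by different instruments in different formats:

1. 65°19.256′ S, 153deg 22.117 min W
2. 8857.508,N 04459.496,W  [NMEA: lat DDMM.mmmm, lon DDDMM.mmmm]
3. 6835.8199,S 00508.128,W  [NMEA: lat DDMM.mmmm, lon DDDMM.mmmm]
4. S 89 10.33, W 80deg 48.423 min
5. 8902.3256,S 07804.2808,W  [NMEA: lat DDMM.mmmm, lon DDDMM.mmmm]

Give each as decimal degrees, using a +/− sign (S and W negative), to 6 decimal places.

1. -65.320933, -153.368617
2. 88.958467, -44.991600
3. -68.596998, -5.135467
4. -89.172167, -80.807050
5. -89.038760, -78.071347

Point 1:
  Latitude: 65 + 19.256/60 = 65.3209333
  hemisphere S, so the sign is −
  Longitude: 22.117′ = 0.368617°; total 153.3686167
  W → negative
Point 2:
  Lat: split at 2 digits → 88° and 57.508′; 88 + 57.508/60 = 88.9584667
  N ⇒ keep positive
  Longitude: split at 3 digits → 044° and 59.496′; 44 + 59.496/60 = 44.9916000
  W ⇒ negate
Point 3:
  Latitude: degrees = first 2 digits = 68, minutes = 35.8199; 68 + 35.8199/60 = 68.5969983
  S → negative
  Lon: degrees = first 3 digits = 5, minutes = 8.128; 5 + 8.128/60 = 5.1354667
  hemisphere W, so the sign is −
Point 4:
  Latitude: 89 + 10.33/60 = 89.1721667
  hemisphere S, so the sign is −
  λ: 80 + 48.423/60 = 80.8070500
  W ⇒ negate
Point 5:
  φ: split at 2 digits → 89° and 2.3256′; 89 + 2.3256/60 = 89.0387600
  hemisphere S, so the sign is −
  Lon: split at 3 digits → 078° and 4.2808′; 78 + 4.2808/60 = 78.0713467
  W ⇒ negate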